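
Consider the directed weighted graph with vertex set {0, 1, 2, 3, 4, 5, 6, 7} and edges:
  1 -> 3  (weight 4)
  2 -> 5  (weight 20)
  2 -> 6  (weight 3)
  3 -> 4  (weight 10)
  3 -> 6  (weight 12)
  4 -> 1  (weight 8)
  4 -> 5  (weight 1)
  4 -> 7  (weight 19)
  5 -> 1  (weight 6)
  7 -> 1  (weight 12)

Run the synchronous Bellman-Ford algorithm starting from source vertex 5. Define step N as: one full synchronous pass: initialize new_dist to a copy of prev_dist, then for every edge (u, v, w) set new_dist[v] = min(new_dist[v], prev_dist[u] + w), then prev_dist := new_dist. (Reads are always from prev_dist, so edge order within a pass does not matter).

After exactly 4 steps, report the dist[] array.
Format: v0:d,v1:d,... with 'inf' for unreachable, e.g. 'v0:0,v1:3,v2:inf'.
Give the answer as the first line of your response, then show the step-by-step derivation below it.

v0:inf,v1:6,v2:inf,v3:10,v4:20,v5:0,v6:22,v7:39

step 1: dist = v0:inf,v1:6,v2:inf,v3:inf,v4:inf,v5:0,v6:inf,v7:inf
step 2: dist = v0:inf,v1:6,v2:inf,v3:10,v4:inf,v5:0,v6:inf,v7:inf
step 3: dist = v0:inf,v1:6,v2:inf,v3:10,v4:20,v5:0,v6:22,v7:inf
step 4: dist = v0:inf,v1:6,v2:inf,v3:10,v4:20,v5:0,v6:22,v7:39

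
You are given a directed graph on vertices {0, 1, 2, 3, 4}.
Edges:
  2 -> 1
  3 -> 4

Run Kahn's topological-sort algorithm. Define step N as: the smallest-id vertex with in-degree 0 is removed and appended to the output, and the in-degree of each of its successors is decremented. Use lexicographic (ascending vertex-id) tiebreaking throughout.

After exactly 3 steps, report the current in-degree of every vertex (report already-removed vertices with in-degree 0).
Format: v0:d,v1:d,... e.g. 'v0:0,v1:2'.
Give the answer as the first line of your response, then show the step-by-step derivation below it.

v0:0,v1:0,v2:0,v3:0,v4:1

step 1: output 0; order=[0]; indeg=(0,1,0,0,1)
step 2: output 2; order=[0,2]; indeg=(0,0,0,0,1)
step 3: output 1; order=[0,2,1]; indeg=(0,0,0,0,1)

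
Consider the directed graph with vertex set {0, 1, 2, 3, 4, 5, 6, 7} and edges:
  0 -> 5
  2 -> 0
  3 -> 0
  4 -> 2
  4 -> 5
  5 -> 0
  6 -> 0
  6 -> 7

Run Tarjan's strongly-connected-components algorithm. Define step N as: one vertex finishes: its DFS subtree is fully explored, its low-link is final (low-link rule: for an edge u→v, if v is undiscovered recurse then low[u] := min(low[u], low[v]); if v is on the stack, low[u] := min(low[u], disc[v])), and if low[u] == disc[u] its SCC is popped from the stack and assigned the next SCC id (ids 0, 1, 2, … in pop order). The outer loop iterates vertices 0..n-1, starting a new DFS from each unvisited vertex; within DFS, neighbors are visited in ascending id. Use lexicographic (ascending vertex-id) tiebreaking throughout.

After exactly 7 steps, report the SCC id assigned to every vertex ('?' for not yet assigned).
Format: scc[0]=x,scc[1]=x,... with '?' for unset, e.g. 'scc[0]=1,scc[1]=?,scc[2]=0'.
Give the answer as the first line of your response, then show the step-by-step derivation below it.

scc[0]=0,scc[1]=1,scc[2]=2,scc[3]=3,scc[4]=4,scc[5]=0,scc[6]=?,scc[7]=5

step 1: low=(low[0]=0,low[1]=?,low[2]=?,low[3]=?,low[4]=?,low[5]=0,low[6]=?,low[7]=?); scc=(scc[0]=?,scc[1]=?,scc[2]=?,scc[3]=?,scc[4]=?,scc[5]=?,scc[6]=?,scc[7]=?)
step 2: low=(low[0]=0,low[1]=?,low[2]=?,low[3]=?,low[4]=?,low[5]=0,low[6]=?,low[7]=?); scc=(scc[0]=0,scc[1]=?,scc[2]=?,scc[3]=?,scc[4]=?,scc[5]=0,scc[6]=?,scc[7]=?)
step 3: low=(low[0]=0,low[1]=2,low[2]=?,low[3]=?,low[4]=?,low[5]=0,low[6]=?,low[7]=?); scc=(scc[0]=0,scc[1]=1,scc[2]=?,scc[3]=?,scc[4]=?,scc[5]=0,scc[6]=?,scc[7]=?)
step 4: low=(low[0]=0,low[1]=2,low[2]=3,low[3]=?,low[4]=?,low[5]=0,low[6]=?,low[7]=?); scc=(scc[0]=0,scc[1]=1,scc[2]=2,scc[3]=?,scc[4]=?,scc[5]=0,scc[6]=?,scc[7]=?)
step 5: low=(low[0]=0,low[1]=2,low[2]=3,low[3]=4,low[4]=?,low[5]=0,low[6]=?,low[7]=?); scc=(scc[0]=0,scc[1]=1,scc[2]=2,scc[3]=3,scc[4]=?,scc[5]=0,scc[6]=?,scc[7]=?)
step 6: low=(low[0]=0,low[1]=2,low[2]=3,low[3]=4,low[4]=5,low[5]=0,low[6]=?,low[7]=?); scc=(scc[0]=0,scc[1]=1,scc[2]=2,scc[3]=3,scc[4]=4,scc[5]=0,scc[6]=?,scc[7]=?)
step 7: low=(low[0]=0,low[1]=2,low[2]=3,low[3]=4,low[4]=5,low[5]=0,low[6]=6,low[7]=7); scc=(scc[0]=0,scc[1]=1,scc[2]=2,scc[3]=3,scc[4]=4,scc[5]=0,scc[6]=?,scc[7]=5)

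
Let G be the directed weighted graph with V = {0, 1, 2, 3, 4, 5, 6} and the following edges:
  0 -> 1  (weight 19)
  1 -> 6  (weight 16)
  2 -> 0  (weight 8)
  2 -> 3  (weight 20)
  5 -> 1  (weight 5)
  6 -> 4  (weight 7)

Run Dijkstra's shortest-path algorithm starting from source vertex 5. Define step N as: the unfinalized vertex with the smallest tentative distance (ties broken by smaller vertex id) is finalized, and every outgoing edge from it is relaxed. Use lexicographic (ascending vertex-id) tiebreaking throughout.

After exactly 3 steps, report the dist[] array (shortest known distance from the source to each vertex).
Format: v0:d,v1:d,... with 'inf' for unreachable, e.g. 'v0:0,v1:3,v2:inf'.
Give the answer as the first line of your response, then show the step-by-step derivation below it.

v0:inf,v1:5,v2:inf,v3:inf,v4:28,v5:0,v6:21

step 1: dist = v0:inf,v1:5,v2:inf,v3:inf,v4:inf,v5:0,v6:inf
step 2: dist = v0:inf,v1:5,v2:inf,v3:inf,v4:inf,v5:0,v6:21
step 3: dist = v0:inf,v1:5,v2:inf,v3:inf,v4:28,v5:0,v6:21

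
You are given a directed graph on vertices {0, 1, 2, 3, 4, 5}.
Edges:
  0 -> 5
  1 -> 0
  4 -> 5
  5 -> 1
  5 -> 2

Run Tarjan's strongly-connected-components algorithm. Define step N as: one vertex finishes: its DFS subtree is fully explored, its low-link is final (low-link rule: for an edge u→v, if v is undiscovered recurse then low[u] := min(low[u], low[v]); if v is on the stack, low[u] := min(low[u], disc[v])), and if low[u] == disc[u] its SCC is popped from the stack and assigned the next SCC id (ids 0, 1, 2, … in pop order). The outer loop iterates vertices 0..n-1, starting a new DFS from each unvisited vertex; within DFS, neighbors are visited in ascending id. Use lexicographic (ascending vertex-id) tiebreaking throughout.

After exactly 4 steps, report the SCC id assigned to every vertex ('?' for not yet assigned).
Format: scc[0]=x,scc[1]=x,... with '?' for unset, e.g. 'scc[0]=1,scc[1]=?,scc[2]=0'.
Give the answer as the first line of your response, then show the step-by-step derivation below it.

scc[0]=1,scc[1]=1,scc[2]=0,scc[3]=?,scc[4]=?,scc[5]=1

step 1: low=(low[0]=0,low[1]=0,low[2]=?,low[3]=?,low[4]=?,low[5]=1); scc=(scc[0]=?,scc[1]=?,scc[2]=?,scc[3]=?,scc[4]=?,scc[5]=?)
step 2: low=(low[0]=0,low[1]=0,low[2]=3,low[3]=?,low[4]=?,low[5]=0); scc=(scc[0]=?,scc[1]=?,scc[2]=0,scc[3]=?,scc[4]=?,scc[5]=?)
step 3: low=(low[0]=0,low[1]=0,low[2]=3,low[3]=?,low[4]=?,low[5]=0); scc=(scc[0]=?,scc[1]=?,scc[2]=0,scc[3]=?,scc[4]=?,scc[5]=?)
step 4: low=(low[0]=0,low[1]=0,low[2]=3,low[3]=?,low[4]=?,low[5]=0); scc=(scc[0]=1,scc[1]=1,scc[2]=0,scc[3]=?,scc[4]=?,scc[5]=1)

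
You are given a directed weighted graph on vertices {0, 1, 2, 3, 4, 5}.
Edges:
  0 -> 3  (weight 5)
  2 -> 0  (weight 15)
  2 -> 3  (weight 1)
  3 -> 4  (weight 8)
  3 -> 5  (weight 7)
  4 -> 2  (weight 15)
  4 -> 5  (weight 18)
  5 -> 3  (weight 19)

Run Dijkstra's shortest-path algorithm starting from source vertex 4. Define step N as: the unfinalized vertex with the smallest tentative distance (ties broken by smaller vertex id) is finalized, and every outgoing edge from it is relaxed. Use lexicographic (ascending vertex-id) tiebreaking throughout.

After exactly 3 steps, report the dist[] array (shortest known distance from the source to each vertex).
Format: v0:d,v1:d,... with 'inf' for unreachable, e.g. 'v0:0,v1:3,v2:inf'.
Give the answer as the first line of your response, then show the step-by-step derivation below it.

v0:30,v1:inf,v2:15,v3:16,v4:0,v5:18

step 1: dist = v0:inf,v1:inf,v2:15,v3:inf,v4:0,v5:18
step 2: dist = v0:30,v1:inf,v2:15,v3:16,v4:0,v5:18
step 3: dist = v0:30,v1:inf,v2:15,v3:16,v4:0,v5:18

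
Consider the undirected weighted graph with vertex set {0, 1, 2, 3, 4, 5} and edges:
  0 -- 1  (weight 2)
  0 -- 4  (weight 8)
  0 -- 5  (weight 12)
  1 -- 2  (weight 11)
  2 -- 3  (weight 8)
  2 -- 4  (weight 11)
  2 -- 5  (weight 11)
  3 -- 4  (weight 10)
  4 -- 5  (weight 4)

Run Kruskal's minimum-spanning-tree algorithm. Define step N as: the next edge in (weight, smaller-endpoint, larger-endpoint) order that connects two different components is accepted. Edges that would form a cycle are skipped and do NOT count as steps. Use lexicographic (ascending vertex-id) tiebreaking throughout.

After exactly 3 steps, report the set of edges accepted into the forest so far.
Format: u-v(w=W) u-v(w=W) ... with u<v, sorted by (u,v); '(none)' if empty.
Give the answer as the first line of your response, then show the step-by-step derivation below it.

0-1(w=2) 0-4(w=8) 4-5(w=4)

step 1: add edge 0-1 (w=2); MST = {0-1(w=2)}
step 2: add edge 4-5 (w=4); MST = {0-1(w=2) 4-5(w=4)}
step 3: add edge 0-4 (w=8); MST = {0-1(w=2) 0-4(w=8) 4-5(w=4)}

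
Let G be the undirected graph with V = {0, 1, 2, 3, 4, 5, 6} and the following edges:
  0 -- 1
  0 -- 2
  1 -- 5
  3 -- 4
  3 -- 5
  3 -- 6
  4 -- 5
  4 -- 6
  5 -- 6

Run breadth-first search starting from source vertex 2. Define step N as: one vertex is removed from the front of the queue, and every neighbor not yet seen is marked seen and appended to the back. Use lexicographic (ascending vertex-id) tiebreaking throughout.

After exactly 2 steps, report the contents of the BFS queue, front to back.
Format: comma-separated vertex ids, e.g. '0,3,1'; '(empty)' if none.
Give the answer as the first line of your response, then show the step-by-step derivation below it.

1

step 1: dequeue 2; queue=[0]; order=2
step 2: dequeue 0; queue=[1]; order=2,0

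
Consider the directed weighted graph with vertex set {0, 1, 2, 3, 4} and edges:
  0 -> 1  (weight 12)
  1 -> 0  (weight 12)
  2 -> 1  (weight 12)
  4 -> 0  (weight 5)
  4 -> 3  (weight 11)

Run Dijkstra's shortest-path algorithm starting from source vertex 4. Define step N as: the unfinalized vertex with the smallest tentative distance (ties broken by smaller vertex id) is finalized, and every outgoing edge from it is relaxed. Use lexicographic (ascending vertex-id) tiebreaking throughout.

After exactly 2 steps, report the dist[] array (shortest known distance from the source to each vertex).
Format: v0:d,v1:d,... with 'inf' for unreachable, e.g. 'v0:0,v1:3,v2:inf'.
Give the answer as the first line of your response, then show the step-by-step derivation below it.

v0:5,v1:17,v2:inf,v3:11,v4:0

step 1: dist = v0:5,v1:inf,v2:inf,v3:11,v4:0
step 2: dist = v0:5,v1:17,v2:inf,v3:11,v4:0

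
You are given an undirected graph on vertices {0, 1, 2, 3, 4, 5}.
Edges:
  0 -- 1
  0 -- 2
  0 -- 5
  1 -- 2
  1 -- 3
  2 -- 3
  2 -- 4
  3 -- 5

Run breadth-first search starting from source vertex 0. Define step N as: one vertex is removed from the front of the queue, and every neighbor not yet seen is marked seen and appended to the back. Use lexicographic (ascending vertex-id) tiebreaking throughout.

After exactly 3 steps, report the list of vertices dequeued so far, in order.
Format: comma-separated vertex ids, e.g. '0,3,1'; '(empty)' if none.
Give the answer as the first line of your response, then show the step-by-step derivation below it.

0,1,2

step 1: dequeue 0; queue=[1,2,5]; order=0
step 2: dequeue 1; queue=[2,5,3]; order=0,1
step 3: dequeue 2; queue=[5,3,4]; order=0,1,2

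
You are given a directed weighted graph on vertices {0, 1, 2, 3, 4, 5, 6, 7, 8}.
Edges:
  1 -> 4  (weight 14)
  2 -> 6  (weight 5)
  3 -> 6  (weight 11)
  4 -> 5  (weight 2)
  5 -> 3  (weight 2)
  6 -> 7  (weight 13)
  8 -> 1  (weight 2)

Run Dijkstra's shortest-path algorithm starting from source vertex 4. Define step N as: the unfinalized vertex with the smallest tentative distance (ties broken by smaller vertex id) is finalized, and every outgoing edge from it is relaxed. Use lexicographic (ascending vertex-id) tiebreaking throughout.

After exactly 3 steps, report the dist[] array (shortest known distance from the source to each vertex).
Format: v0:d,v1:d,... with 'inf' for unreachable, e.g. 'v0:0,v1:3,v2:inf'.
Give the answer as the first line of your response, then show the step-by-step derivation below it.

v0:inf,v1:inf,v2:inf,v3:4,v4:0,v5:2,v6:15,v7:inf,v8:inf

step 1: dist = v0:inf,v1:inf,v2:inf,v3:inf,v4:0,v5:2,v6:inf,v7:inf,v8:inf
step 2: dist = v0:inf,v1:inf,v2:inf,v3:4,v4:0,v5:2,v6:inf,v7:inf,v8:inf
step 3: dist = v0:inf,v1:inf,v2:inf,v3:4,v4:0,v5:2,v6:15,v7:inf,v8:inf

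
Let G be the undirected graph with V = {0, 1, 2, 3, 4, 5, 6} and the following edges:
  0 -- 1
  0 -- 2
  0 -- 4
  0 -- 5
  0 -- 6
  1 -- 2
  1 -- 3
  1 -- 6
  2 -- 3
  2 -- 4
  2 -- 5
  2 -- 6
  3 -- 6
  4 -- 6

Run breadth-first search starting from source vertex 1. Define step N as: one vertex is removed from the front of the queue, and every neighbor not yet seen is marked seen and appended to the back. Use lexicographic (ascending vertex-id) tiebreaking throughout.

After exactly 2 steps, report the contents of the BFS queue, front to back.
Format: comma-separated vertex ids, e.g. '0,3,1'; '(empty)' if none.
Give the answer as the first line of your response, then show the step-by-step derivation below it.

2,3,6,4,5

step 1: dequeue 1; queue=[0,2,3,6]; order=1
step 2: dequeue 0; queue=[2,3,6,4,5]; order=1,0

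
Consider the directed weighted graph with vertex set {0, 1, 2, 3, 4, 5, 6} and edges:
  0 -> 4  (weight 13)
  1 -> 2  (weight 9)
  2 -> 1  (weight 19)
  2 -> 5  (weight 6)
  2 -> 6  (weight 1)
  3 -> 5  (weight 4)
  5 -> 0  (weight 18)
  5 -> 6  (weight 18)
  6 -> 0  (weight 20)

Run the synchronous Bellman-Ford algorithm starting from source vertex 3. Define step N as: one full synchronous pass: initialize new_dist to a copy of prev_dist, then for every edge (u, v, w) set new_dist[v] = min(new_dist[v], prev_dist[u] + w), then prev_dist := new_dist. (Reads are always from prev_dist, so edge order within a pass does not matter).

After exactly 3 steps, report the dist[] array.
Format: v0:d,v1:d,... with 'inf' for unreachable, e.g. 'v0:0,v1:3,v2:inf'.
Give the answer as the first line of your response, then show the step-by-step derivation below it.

v0:22,v1:inf,v2:inf,v3:0,v4:35,v5:4,v6:22

step 1: dist = v0:inf,v1:inf,v2:inf,v3:0,v4:inf,v5:4,v6:inf
step 2: dist = v0:22,v1:inf,v2:inf,v3:0,v4:inf,v5:4,v6:22
step 3: dist = v0:22,v1:inf,v2:inf,v3:0,v4:35,v5:4,v6:22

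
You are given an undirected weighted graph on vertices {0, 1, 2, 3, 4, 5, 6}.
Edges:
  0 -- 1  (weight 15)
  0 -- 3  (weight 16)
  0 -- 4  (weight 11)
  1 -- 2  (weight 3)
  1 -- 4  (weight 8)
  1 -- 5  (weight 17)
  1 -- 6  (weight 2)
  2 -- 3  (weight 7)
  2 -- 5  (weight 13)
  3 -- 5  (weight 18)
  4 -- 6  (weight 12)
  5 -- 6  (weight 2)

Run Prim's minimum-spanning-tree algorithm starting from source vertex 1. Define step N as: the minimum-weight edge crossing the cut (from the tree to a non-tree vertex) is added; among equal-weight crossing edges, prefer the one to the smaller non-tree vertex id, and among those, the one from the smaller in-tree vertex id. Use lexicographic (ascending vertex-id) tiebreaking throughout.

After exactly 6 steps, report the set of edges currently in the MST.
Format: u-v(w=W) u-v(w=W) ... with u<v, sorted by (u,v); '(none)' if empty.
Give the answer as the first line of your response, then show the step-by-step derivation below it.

0-4(w=11) 1-2(w=3) 1-4(w=8) 1-6(w=2) 2-3(w=7) 5-6(w=2)

step 1: add edge 1-6 (w=2); MST = {1-6(w=2)}
step 2: add edge 5-6 (w=2); MST = {1-6(w=2) 5-6(w=2)}
step 3: add edge 1-2 (w=3); MST = {1-2(w=3) 1-6(w=2) 5-6(w=2)}
step 4: add edge 2-3 (w=7); MST = {1-2(w=3) 1-6(w=2) 2-3(w=7) 5-6(w=2)}
step 5: add edge 1-4 (w=8); MST = {1-2(w=3) 1-4(w=8) 1-6(w=2) 2-3(w=7) 5-6(w=2)}
step 6: add edge 0-4 (w=11); MST = {0-4(w=11) 1-2(w=3) 1-4(w=8) 1-6(w=2) 2-3(w=7) 5-6(w=2)}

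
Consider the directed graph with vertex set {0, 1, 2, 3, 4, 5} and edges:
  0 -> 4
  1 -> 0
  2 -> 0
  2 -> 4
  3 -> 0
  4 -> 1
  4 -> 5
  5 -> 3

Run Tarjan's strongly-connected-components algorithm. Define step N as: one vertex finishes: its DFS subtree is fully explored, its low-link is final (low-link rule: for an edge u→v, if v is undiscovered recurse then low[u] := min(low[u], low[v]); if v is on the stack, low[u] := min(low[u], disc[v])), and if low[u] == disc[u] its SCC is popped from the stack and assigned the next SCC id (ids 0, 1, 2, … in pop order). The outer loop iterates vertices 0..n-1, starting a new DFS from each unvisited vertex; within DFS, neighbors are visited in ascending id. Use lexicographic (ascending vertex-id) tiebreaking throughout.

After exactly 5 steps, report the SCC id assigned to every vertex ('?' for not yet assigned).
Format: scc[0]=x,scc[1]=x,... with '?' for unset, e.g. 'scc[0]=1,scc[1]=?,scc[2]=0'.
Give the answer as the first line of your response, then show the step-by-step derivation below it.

scc[0]=0,scc[1]=0,scc[2]=?,scc[3]=0,scc[4]=0,scc[5]=0

step 1: low=(low[0]=0,low[1]=0,low[2]=?,low[3]=?,low[4]=1,low[5]=?); scc=(scc[0]=?,scc[1]=?,scc[2]=?,scc[3]=?,scc[4]=?,scc[5]=?)
step 2: low=(low[0]=0,low[1]=0,low[2]=?,low[3]=0,low[4]=0,low[5]=3); scc=(scc[0]=?,scc[1]=?,scc[2]=?,scc[3]=?,scc[4]=?,scc[5]=?)
step 3: low=(low[0]=0,low[1]=0,low[2]=?,low[3]=0,low[4]=0,low[5]=0); scc=(scc[0]=?,scc[1]=?,scc[2]=?,scc[3]=?,scc[4]=?,scc[5]=?)
step 4: low=(low[0]=0,low[1]=0,low[2]=?,low[3]=0,low[4]=0,low[5]=0); scc=(scc[0]=?,scc[1]=?,scc[2]=?,scc[3]=?,scc[4]=?,scc[5]=?)
step 5: low=(low[0]=0,low[1]=0,low[2]=?,low[3]=0,low[4]=0,low[5]=0); scc=(scc[0]=0,scc[1]=0,scc[2]=?,scc[3]=0,scc[4]=0,scc[5]=0)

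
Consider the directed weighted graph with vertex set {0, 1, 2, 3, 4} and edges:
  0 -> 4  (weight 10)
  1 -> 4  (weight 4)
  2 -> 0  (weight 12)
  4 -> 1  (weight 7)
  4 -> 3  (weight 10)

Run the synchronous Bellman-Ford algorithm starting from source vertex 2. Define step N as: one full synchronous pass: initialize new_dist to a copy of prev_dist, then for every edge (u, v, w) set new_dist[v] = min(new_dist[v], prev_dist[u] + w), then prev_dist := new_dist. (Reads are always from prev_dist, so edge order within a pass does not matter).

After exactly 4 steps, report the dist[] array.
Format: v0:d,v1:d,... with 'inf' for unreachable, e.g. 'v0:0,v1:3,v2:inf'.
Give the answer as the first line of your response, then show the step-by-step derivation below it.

v0:12,v1:29,v2:0,v3:32,v4:22

step 1: dist = v0:12,v1:inf,v2:0,v3:inf,v4:inf
step 2: dist = v0:12,v1:inf,v2:0,v3:inf,v4:22
step 3: dist = v0:12,v1:29,v2:0,v3:32,v4:22
step 4: dist = v0:12,v1:29,v2:0,v3:32,v4:22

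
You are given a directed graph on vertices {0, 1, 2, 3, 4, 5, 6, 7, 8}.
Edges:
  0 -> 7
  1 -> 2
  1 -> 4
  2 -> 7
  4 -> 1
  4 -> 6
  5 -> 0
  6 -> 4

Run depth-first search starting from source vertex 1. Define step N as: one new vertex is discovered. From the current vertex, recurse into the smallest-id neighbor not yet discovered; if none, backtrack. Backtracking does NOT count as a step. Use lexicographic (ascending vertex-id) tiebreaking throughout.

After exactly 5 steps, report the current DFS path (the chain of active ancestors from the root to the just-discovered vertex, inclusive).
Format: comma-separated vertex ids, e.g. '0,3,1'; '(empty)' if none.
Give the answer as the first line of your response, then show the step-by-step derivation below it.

1,4,6

step 1: discover 1; path=1; order=1
step 2: discover 2; path=1>2; order=1,2
step 3: discover 7; path=1>2>7; order=1,2,7
step 4: discover 4; path=1>4; order=1,2,7,4
step 5: discover 6; path=1>4>6; order=1,2,7,4,6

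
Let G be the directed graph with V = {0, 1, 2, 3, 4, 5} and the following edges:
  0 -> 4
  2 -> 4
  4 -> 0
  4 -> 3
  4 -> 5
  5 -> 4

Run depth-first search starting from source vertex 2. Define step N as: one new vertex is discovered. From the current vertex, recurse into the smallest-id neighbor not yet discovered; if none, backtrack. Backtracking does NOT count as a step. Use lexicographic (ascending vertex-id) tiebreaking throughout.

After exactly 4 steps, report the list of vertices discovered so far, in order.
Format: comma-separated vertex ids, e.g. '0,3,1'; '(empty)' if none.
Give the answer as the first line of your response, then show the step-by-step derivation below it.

2,4,0,3

step 1: discover 2; path=2; order=2
step 2: discover 4; path=2>4; order=2,4
step 3: discover 0; path=2>4>0; order=2,4,0
step 4: discover 3; path=2>4>3; order=2,4,0,3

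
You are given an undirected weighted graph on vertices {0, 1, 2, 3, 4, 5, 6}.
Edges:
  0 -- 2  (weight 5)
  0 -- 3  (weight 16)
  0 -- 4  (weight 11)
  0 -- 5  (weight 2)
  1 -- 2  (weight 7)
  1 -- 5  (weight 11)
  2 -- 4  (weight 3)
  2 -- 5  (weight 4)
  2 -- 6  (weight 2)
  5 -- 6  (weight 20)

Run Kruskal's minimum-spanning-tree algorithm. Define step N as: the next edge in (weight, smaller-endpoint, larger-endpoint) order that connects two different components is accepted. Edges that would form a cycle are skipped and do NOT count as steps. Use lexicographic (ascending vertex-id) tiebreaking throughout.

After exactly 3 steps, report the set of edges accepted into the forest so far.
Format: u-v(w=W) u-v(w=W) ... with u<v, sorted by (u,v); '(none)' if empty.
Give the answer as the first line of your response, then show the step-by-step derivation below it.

0-5(w=2) 2-4(w=3) 2-6(w=2)

step 1: add edge 0-5 (w=2); MST = {0-5(w=2)}
step 2: add edge 2-6 (w=2); MST = {0-5(w=2) 2-6(w=2)}
step 3: add edge 2-4 (w=3); MST = {0-5(w=2) 2-4(w=3) 2-6(w=2)}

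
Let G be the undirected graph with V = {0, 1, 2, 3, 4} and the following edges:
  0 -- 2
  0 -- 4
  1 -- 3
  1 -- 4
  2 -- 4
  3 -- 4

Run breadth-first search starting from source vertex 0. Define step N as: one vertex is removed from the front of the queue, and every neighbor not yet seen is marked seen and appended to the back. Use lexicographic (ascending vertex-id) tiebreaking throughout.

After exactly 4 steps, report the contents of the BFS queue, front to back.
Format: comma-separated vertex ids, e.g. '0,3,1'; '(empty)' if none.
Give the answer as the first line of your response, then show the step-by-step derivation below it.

3

step 1: dequeue 0; queue=[2,4]; order=0
step 2: dequeue 2; queue=[4]; order=0,2
step 3: dequeue 4; queue=[1,3]; order=0,2,4
step 4: dequeue 1; queue=[3]; order=0,2,4,1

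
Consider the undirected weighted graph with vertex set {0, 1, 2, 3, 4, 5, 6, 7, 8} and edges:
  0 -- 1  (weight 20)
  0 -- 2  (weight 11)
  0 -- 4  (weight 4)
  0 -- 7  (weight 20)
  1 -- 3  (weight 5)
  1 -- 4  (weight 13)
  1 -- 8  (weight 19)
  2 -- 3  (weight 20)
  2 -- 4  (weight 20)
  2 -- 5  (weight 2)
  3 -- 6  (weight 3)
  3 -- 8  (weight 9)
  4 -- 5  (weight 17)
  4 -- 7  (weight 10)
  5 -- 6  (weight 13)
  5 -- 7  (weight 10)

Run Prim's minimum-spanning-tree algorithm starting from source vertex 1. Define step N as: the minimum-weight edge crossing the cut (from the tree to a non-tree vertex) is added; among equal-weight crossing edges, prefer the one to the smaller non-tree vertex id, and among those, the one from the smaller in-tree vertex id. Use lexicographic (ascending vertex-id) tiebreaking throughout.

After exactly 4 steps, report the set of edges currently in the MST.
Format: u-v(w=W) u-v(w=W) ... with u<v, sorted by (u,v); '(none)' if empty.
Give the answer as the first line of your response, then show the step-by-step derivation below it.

1-3(w=5) 1-4(w=13) 3-6(w=3) 3-8(w=9)

step 1: add edge 1-3 (w=5); MST = {1-3(w=5)}
step 2: add edge 3-6 (w=3); MST = {1-3(w=5) 3-6(w=3)}
step 3: add edge 3-8 (w=9); MST = {1-3(w=5) 3-6(w=3) 3-8(w=9)}
step 4: add edge 1-4 (w=13); MST = {1-3(w=5) 1-4(w=13) 3-6(w=3) 3-8(w=9)}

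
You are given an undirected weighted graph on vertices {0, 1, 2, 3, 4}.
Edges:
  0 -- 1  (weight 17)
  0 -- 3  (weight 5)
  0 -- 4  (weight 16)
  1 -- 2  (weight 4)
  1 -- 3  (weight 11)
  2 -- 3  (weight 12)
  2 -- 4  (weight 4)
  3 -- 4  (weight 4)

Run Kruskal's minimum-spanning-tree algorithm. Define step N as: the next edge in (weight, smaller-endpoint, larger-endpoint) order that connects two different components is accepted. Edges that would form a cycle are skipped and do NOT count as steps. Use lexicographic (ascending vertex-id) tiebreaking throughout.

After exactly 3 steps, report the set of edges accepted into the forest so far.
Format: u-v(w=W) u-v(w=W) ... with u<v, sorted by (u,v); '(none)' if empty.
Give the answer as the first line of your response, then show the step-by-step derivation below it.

1-2(w=4) 2-4(w=4) 3-4(w=4)

step 1: add edge 1-2 (w=4); MST = {1-2(w=4)}
step 2: add edge 2-4 (w=4); MST = {1-2(w=4) 2-4(w=4)}
step 3: add edge 3-4 (w=4); MST = {1-2(w=4) 2-4(w=4) 3-4(w=4)}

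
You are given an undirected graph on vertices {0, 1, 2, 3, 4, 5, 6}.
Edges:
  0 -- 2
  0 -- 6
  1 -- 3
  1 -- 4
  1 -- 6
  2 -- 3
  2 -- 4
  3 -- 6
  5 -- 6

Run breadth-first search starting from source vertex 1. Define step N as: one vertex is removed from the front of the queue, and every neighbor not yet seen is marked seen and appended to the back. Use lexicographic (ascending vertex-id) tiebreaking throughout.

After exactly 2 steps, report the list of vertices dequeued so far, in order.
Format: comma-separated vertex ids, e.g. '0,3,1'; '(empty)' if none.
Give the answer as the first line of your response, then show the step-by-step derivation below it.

1,3

step 1: dequeue 1; queue=[3,4,6]; order=1
step 2: dequeue 3; queue=[4,6,2]; order=1,3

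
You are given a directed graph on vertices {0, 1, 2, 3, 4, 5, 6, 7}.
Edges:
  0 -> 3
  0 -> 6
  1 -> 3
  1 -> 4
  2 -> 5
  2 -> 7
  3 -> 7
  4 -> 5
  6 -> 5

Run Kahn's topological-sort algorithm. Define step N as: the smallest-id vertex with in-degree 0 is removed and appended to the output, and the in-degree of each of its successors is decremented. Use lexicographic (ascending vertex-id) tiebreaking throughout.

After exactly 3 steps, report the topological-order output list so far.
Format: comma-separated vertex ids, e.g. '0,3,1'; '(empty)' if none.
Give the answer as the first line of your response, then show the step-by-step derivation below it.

0,1,2

step 1: output 0; order=[0]; indeg=(0,0,0,1,1,3,0,2)
step 2: output 1; order=[0,1]; indeg=(0,0,0,0,0,3,0,2)
step 3: output 2; order=[0,1,2]; indeg=(0,0,0,0,0,2,0,1)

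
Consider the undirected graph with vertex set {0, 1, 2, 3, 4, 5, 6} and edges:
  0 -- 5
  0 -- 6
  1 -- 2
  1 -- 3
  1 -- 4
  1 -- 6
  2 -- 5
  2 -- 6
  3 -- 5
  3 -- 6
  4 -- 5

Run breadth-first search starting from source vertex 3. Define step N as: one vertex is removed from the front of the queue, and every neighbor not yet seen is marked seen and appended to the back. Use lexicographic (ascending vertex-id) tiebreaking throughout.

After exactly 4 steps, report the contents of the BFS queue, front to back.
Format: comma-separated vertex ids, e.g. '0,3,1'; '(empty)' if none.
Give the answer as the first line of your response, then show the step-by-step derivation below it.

2,4,0

step 1: dequeue 3; queue=[1,5,6]; order=3
step 2: dequeue 1; queue=[5,6,2,4]; order=3,1
step 3: dequeue 5; queue=[6,2,4,0]; order=3,1,5
step 4: dequeue 6; queue=[2,4,0]; order=3,1,5,6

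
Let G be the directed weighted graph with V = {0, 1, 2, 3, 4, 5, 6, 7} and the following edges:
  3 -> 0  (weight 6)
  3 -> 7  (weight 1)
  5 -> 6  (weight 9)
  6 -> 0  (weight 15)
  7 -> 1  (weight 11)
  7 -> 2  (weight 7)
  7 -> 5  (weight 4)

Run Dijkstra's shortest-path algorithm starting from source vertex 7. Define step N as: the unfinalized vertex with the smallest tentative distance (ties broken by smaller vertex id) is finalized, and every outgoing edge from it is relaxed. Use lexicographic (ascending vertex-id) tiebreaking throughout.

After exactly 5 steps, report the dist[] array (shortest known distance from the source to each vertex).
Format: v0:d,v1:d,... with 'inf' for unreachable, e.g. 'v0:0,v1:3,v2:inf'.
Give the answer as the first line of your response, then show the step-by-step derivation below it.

v0:28,v1:11,v2:7,v3:inf,v4:inf,v5:4,v6:13,v7:0

step 1: dist = v0:inf,v1:11,v2:7,v3:inf,v4:inf,v5:4,v6:inf,v7:0
step 2: dist = v0:inf,v1:11,v2:7,v3:inf,v4:inf,v5:4,v6:13,v7:0
step 3: dist = v0:inf,v1:11,v2:7,v3:inf,v4:inf,v5:4,v6:13,v7:0
step 4: dist = v0:inf,v1:11,v2:7,v3:inf,v4:inf,v5:4,v6:13,v7:0
step 5: dist = v0:28,v1:11,v2:7,v3:inf,v4:inf,v5:4,v6:13,v7:0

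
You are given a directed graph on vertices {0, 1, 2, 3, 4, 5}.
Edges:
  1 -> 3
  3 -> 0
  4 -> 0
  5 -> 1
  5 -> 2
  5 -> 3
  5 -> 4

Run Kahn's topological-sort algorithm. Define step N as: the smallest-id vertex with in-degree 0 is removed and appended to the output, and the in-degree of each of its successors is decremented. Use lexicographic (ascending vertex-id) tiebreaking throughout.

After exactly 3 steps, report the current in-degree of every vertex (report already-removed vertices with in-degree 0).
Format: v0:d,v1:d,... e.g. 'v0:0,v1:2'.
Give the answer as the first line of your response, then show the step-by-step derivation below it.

v0:2,v1:0,v2:0,v3:0,v4:0,v5:0

step 1: output 5; order=[5]; indeg=(2,0,0,1,0,0)
step 2: output 1; order=[5,1]; indeg=(2,0,0,0,0,0)
step 3: output 2; order=[5,1,2]; indeg=(2,0,0,0,0,0)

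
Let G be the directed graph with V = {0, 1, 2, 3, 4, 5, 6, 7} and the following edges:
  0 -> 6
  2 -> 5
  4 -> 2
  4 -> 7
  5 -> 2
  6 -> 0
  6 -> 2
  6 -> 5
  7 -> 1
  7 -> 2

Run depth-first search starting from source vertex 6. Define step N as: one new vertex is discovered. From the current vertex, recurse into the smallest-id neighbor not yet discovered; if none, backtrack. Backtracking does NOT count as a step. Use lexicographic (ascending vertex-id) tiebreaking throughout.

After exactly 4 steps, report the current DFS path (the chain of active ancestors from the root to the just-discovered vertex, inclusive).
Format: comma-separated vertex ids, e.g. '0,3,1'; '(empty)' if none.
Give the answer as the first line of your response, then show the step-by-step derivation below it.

6,2,5

step 1: discover 6; path=6; order=6
step 2: discover 0; path=6>0; order=6,0
step 3: discover 2; path=6>2; order=6,0,2
step 4: discover 5; path=6>2>5; order=6,0,2,5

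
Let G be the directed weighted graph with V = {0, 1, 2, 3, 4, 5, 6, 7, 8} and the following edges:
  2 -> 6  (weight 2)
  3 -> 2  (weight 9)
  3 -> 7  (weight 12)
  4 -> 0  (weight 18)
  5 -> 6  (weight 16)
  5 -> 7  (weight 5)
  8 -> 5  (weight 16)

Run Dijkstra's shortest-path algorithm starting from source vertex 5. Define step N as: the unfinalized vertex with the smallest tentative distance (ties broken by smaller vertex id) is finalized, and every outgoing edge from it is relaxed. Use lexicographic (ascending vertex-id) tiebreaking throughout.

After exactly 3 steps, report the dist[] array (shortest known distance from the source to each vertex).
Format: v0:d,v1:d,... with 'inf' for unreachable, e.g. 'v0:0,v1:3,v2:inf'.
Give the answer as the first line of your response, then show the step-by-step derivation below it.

v0:inf,v1:inf,v2:inf,v3:inf,v4:inf,v5:0,v6:16,v7:5,v8:inf

step 1: dist = v0:inf,v1:inf,v2:inf,v3:inf,v4:inf,v5:0,v6:16,v7:5,v8:inf
step 2: dist = v0:inf,v1:inf,v2:inf,v3:inf,v4:inf,v5:0,v6:16,v7:5,v8:inf
step 3: dist = v0:inf,v1:inf,v2:inf,v3:inf,v4:inf,v5:0,v6:16,v7:5,v8:inf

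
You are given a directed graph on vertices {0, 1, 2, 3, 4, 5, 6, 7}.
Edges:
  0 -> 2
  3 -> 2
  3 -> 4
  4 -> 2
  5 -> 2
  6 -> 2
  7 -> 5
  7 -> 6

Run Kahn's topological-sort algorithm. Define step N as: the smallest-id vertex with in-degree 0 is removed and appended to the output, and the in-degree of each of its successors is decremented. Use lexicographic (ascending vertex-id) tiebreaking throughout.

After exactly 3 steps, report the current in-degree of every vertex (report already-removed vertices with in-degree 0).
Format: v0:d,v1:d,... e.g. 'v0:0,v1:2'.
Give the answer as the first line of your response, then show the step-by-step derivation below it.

v0:0,v1:0,v2:3,v3:0,v4:0,v5:1,v6:1,v7:0

step 1: output 0; order=[0]; indeg=(0,0,4,0,1,1,1,0)
step 2: output 1; order=[0,1]; indeg=(0,0,4,0,1,1,1,0)
step 3: output 3; order=[0,1,3]; indeg=(0,0,3,0,0,1,1,0)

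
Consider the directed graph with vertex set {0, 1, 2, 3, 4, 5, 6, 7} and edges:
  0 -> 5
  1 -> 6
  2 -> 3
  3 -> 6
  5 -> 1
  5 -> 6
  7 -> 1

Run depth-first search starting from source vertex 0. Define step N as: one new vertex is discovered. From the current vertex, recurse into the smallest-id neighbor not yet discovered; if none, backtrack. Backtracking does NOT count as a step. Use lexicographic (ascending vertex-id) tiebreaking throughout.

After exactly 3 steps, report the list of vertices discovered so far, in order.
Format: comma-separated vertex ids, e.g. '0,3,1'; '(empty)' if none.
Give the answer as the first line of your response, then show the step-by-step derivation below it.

0,5,1

step 1: discover 0; path=0; order=0
step 2: discover 5; path=0>5; order=0,5
step 3: discover 1; path=0>5>1; order=0,5,1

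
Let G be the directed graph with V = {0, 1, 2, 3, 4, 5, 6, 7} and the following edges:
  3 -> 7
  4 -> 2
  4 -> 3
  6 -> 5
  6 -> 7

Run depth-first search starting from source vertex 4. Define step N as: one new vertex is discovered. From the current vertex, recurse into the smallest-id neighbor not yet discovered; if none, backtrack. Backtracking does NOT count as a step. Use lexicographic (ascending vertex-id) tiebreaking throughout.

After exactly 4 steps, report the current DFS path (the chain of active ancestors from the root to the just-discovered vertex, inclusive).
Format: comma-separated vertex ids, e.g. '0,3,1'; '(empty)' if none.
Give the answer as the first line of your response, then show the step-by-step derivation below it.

4,3,7

step 1: discover 4; path=4; order=4
step 2: discover 2; path=4>2; order=4,2
step 3: discover 3; path=4>3; order=4,2,3
step 4: discover 7; path=4>3>7; order=4,2,3,7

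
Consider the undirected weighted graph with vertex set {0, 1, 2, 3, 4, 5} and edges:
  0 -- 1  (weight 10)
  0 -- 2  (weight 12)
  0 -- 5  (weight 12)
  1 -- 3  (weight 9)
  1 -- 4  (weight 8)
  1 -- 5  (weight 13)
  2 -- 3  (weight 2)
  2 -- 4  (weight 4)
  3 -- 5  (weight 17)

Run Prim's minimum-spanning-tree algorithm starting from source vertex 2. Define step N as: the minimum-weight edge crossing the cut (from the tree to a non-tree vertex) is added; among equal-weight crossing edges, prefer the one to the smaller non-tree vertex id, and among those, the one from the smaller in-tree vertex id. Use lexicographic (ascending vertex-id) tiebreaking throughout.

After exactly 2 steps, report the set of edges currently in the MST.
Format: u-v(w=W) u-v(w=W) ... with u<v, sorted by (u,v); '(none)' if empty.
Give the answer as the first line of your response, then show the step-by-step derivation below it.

2-3(w=2) 2-4(w=4)

step 1: add edge 2-3 (w=2); MST = {2-3(w=2)}
step 2: add edge 2-4 (w=4); MST = {2-3(w=2) 2-4(w=4)}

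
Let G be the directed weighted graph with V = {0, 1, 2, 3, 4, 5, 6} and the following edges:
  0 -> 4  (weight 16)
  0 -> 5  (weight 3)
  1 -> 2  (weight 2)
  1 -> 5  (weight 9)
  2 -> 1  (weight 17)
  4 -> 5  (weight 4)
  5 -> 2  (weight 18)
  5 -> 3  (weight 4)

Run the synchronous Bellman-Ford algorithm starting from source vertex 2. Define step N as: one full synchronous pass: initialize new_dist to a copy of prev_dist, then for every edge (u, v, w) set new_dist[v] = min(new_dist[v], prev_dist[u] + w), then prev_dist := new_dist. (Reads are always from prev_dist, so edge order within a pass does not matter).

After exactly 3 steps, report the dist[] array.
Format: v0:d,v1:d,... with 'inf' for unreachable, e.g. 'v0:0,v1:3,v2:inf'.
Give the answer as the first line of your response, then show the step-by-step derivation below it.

v0:inf,v1:17,v2:0,v3:30,v4:inf,v5:26,v6:inf

step 1: dist = v0:inf,v1:17,v2:0,v3:inf,v4:inf,v5:inf,v6:inf
step 2: dist = v0:inf,v1:17,v2:0,v3:inf,v4:inf,v5:26,v6:inf
step 3: dist = v0:inf,v1:17,v2:0,v3:30,v4:inf,v5:26,v6:inf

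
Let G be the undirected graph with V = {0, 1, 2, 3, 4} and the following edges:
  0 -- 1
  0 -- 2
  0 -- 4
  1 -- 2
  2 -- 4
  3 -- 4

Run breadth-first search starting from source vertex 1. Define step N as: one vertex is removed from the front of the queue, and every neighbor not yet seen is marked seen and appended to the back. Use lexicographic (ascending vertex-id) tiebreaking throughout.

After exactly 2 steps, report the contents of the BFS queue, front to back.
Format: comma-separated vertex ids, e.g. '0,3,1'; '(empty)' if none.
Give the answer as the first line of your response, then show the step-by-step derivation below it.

2,4

step 1: dequeue 1; queue=[0,2]; order=1
step 2: dequeue 0; queue=[2,4]; order=1,0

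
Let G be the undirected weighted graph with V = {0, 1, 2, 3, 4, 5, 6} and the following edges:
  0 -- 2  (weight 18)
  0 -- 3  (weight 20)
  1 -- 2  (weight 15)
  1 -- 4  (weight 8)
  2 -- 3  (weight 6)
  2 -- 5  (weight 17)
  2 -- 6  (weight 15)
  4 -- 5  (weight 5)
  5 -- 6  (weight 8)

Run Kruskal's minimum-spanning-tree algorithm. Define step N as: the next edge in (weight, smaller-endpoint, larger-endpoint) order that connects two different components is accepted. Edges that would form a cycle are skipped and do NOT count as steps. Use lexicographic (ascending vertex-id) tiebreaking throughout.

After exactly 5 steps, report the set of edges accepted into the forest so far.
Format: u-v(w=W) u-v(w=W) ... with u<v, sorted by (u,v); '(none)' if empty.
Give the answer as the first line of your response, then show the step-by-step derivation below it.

1-2(w=15) 1-4(w=8) 2-3(w=6) 4-5(w=5) 5-6(w=8)

step 1: add edge 4-5 (w=5); MST = {4-5(w=5)}
step 2: add edge 2-3 (w=6); MST = {2-3(w=6) 4-5(w=5)}
step 3: add edge 1-4 (w=8); MST = {1-4(w=8) 2-3(w=6) 4-5(w=5)}
step 4: add edge 5-6 (w=8); MST = {1-4(w=8) 2-3(w=6) 4-5(w=5) 5-6(w=8)}
step 5: add edge 1-2 (w=15); MST = {1-2(w=15) 1-4(w=8) 2-3(w=6) 4-5(w=5) 5-6(w=8)}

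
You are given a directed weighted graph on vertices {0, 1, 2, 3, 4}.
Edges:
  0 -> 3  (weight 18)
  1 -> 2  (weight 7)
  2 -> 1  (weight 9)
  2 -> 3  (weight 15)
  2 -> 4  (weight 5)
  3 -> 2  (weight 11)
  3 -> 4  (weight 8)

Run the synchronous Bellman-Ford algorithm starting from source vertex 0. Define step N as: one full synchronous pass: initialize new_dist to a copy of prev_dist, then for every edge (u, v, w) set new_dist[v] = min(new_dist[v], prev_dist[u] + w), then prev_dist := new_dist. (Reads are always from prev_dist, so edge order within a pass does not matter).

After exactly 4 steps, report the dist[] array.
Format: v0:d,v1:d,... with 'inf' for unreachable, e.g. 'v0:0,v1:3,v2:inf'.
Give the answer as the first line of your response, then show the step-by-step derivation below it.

v0:0,v1:38,v2:29,v3:18,v4:26

step 1: dist = v0:0,v1:inf,v2:inf,v3:18,v4:inf
step 2: dist = v0:0,v1:inf,v2:29,v3:18,v4:26
step 3: dist = v0:0,v1:38,v2:29,v3:18,v4:26
step 4: dist = v0:0,v1:38,v2:29,v3:18,v4:26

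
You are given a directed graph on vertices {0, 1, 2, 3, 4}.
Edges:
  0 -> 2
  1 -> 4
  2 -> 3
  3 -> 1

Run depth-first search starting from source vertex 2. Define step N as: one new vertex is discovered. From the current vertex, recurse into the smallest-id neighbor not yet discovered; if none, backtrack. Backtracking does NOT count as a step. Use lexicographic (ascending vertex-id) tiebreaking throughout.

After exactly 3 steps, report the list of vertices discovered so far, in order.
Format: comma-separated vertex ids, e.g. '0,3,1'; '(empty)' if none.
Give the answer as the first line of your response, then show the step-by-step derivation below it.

2,3,1

step 1: discover 2; path=2; order=2
step 2: discover 3; path=2>3; order=2,3
step 3: discover 1; path=2>3>1; order=2,3,1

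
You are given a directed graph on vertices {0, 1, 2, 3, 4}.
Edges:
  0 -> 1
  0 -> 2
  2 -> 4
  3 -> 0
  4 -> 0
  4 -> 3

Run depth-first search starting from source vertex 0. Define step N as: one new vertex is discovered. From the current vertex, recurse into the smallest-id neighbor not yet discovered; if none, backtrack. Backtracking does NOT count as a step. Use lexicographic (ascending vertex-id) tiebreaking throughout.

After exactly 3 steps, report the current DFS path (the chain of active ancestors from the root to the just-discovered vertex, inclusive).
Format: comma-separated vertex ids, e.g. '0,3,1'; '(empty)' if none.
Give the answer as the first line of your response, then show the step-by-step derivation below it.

0,2

step 1: discover 0; path=0; order=0
step 2: discover 1; path=0>1; order=0,1
step 3: discover 2; path=0>2; order=0,1,2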